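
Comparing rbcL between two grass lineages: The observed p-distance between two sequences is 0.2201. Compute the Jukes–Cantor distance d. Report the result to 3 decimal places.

0.261

d = −(3/4) ln(1 − 4p/3) = −0.75 ln(1 − 0.293467) = −0.75 ln(0.706533)
  = −0.75 × (-0.347385) = 0.260539 substitutions/site.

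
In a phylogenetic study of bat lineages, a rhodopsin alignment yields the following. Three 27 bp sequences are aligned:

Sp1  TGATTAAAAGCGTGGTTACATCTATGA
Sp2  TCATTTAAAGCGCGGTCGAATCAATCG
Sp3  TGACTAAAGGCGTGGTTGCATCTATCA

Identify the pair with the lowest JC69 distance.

Sp1 and Sp3

Sp1–Sp2: 9/27 differ, p = 0.333, d = 0.441.
Sp1–Sp3: 4/27 differ, p = 0.148, d = 0.165.
Sp2–Sp3: 9/27 differ, p = 0.333, d = 0.441.
The smallest distance is between Sp1 and Sp3.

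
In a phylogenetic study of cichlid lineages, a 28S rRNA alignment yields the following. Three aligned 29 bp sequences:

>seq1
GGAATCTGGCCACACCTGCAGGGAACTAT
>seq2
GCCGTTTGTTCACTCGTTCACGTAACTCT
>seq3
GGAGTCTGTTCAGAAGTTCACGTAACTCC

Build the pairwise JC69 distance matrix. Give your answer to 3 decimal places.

seq1–seq2: 12/29 sites differ → p ≈ 0.413793, d = −0.75 ln(1 − 0.551724) = 0.601760 ≈ 0.602.
seq1–seq3: 11/29 sites differ → p ≈ 0.37931, d = −0.75 ln(1 − 0.505747) = 0.528531 ≈ 0.529.
seq2–seq3: 7/29 sites differ → p ≈ 0.241379, d = −0.75 ln(1 − 0.321839) = 0.291278 ≈ 0.291.

d(seq1,seq2) = 0.602, d(seq1,seq3) = 0.529, d(seq2,seq3) = 0.291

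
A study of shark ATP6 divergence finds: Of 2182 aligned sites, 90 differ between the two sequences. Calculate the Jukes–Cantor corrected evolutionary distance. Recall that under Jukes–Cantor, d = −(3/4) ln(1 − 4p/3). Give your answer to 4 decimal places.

0.0424

p = 90/2182 ≈ 0.041247.
d = −(3/4) ln(1 − 4p/3) = −0.75 ln(1 − 0.054996) = −0.75 ln(0.945004)
  = −0.75 × (-0.056566) = 0.042425 substitutions/site.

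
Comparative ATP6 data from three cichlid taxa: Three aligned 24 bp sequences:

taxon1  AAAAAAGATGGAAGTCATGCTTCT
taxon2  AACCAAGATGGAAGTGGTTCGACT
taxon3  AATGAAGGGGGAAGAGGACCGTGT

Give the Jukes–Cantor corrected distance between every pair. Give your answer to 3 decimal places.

d(taxon1,taxon2) = 0.369, d(taxon1,taxon3) = 0.708, d(taxon2,taxon3) = 0.520

taxon1–taxon2: 7/24 sites differ → p ≈ 0.291667, d = −0.75 ln(1 − 0.388889) = 0.369358 ≈ 0.369.
taxon1–taxon3: 11/24 sites differ → p ≈ 0.458333, d = −0.75 ln(1 − 0.611111) = 0.708346 ≈ 0.708.
taxon2–taxon3: 9/24 sites differ → p = 0.375, d = −0.75 ln(1 − 0.5) = 0.519860 ≈ 0.520.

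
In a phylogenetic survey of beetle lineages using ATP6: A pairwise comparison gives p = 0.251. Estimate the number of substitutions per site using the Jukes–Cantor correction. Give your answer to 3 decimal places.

d = −(3/4) ln(1 − 4p/3) = −0.75 ln(1 − 0.334667) = −0.75 ln(0.665333)
  = −0.75 × (-0.407468) = 0.305601 substitutions/site.

0.306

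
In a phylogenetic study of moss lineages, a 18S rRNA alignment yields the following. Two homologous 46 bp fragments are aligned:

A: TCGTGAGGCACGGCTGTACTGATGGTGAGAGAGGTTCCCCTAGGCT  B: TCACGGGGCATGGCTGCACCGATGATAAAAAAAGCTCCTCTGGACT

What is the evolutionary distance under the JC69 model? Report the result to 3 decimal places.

0.428

The sequences differ at 15 of 46 sites, so p = 15/46 ≈ 0.326087.
d = −(3/4) ln(1 − 4p/3) = −0.75 ln(1 − 0.434783) = −0.75 ln(0.565217)
  = −0.75 × (-0.570546) = 0.427910 substitutions/site.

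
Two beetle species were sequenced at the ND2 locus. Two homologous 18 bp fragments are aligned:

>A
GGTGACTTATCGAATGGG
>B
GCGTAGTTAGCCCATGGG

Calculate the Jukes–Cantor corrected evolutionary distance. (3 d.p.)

0.548

The sequences differ at 7 of 18 sites (2, 3, 4, 6, 10, 12, 13), so p = 7/18 ≈ 0.388889.
d = −(3/4) ln(1 − 4p/3) = −0.75 ln(1 − 0.518519) = −0.75 ln(0.481481)
  = −0.75 × (-0.730889) = 0.548167 substitutions/site.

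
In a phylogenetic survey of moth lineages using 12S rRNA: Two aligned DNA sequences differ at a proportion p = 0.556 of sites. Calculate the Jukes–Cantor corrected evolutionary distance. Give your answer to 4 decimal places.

1.0142

d = −(3/4) ln(1 − 4p/3) = −0.75 ln(1 − 0.741333) = −0.75 ln(0.258667)
  = −0.75 × (-1.352214) = 1.014161 substitutions/site.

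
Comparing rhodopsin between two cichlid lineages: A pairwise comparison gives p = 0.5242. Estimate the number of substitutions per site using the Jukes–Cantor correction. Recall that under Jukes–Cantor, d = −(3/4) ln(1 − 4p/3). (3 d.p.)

0.900

d = −(3/4) ln(1 − 4p/3) = −0.75 ln(1 − 0.698933) = −0.75 ln(0.301067)
  = −0.75 × (-1.200422) = 0.900317 substitutions/site.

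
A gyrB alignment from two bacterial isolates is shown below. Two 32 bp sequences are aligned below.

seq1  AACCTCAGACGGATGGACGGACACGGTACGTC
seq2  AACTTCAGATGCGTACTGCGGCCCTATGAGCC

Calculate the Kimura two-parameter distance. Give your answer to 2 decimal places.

Of 32 sites, 8 differences are transitions and 8 are transversions, so P = 8/32 = 0.25 and Q = 8/32 = 0.25.
Under the Kimura two-parameter model, d = −½ ln(1 − 2P − Q) − ¼ ln(1 − 2Q).
1 − 2P − Q = 0.25, giving −½ ln(0.25) = 0.693147.
1 − 2Q = 0.5, giving −¼ ln(0.5) = 0.173287.
d = 0.693147 + 0.173287 = 0.866434.

0.87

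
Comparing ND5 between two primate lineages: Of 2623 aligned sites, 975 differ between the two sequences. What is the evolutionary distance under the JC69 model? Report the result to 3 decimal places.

p = 975/2623 ≈ 0.371712.
d = −(3/4) ln(1 − 4p/3) = −0.75 ln(1 − 0.495616) = −0.75 ln(0.504384)
  = −0.75 × (-0.684417) = 0.513313 substitutions/site.

0.513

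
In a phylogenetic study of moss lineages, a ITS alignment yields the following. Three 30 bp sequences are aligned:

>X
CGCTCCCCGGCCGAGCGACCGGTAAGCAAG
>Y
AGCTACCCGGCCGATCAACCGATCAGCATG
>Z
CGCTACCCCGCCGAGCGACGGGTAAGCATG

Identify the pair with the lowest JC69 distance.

X and Z

X–Y: 7/30 differ, p = 0.233, d = 0.280.
X–Z: 4/30 differ, p = 0.133, d = 0.147.
Y–Z: 7/30 differ, p = 0.233, d = 0.280.
The smallest distance is between X and Z.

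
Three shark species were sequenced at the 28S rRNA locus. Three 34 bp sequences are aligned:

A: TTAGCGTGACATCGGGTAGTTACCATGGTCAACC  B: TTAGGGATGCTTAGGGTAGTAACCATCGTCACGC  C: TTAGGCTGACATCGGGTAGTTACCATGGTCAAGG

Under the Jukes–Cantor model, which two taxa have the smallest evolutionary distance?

A and C

A–B: 10/34 differ, p = 0.294, d = 0.373.
A–C: 4/34 differ, p = 0.118, d = 0.128.
B–C: 10/34 differ, p = 0.294, d = 0.373.
The smallest distance is between A and C.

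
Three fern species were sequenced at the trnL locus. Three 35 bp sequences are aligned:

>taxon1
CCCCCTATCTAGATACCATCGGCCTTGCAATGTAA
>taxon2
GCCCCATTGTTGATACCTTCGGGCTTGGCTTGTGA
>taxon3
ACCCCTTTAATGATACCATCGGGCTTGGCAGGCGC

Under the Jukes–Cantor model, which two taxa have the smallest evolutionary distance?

taxon2 and taxon3

taxon1–taxon2: 11/35 differ, p = 0.314, d = 0.407.
taxon1–taxon3: 12/35 differ, p = 0.343, d = 0.458.
taxon2–taxon3: 9/35 differ, p = 0.257, d = 0.315.
The smallest distance is between taxon2 and taxon3.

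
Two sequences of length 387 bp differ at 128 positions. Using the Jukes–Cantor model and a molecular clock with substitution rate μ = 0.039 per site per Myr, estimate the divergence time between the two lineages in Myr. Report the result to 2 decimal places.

p = 128/387 ≈ 0.330749.
d = −(3/4) ln(1 − 4p/3) = −0.75 ln(1 − 0.440999) = −0.75 ln(0.559001)
  = −0.75 × (-0.581604) = 0.436203 substitutions/site.
Under a molecular clock d = 2μt, so t = d/(2μ) = 0.436203 / (2 × 0.039) = 5.59 Myr.

5.59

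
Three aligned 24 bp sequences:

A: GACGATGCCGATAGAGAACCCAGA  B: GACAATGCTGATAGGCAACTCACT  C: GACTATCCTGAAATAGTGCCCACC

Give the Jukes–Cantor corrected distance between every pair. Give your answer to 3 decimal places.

d(A,B) = 0.369, d(A,C) = 0.520, d(B,C) = 0.608

A–B: 7/24 sites differ → p ≈ 0.291667, d = −0.75 ln(1 − 0.388889) = 0.369358 ≈ 0.369.
A–C: 9/24 sites differ → p = 0.375, d = −0.75 ln(1 − 0.5) = 0.519860 ≈ 0.520.
B–C: 10/24 sites differ → p ≈ 0.416667, d = −0.75 ln(1 − 0.555556) = 0.608198 ≈ 0.608.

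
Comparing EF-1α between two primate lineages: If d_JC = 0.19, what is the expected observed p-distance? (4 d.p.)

p = (3/4)(1 − e^(−4d/3)) = 0.75 × (1 − e^(-0.253333)) = 0.75 × (1 − 0.776209) = 0.167843.

0.1678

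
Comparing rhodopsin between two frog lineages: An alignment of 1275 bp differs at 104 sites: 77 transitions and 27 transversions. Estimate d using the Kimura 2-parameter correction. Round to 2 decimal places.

P = 77/1275 ≈ 0.060392 and Q = 27/1275 ≈ 0.021176.
Under the Kimura two-parameter model, d = −½ ln(1 − 2P − Q) − ¼ ln(1 − 2Q).
1 − 2P − Q = 0.85804, giving −½ ln(0.85804) = 0.076552.
1 − 2Q = 0.957648, giving −¼ ln(0.957648) = 0.010819.
d = 0.076552 + 0.010819 = 0.087371.

0.09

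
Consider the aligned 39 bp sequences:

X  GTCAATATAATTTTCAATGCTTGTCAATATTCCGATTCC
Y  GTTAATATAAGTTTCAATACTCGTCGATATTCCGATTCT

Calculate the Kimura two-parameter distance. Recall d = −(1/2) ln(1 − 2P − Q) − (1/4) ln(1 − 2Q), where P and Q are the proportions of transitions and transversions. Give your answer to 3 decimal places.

Of 39 sites, 5 differences are transitions and 1 are transversions, so P = 5/39 ≈ 0.128205 and Q = 1/39 ≈ 0.025641.
Under the Kimura two-parameter model, d = −½ ln(1 − 2P − Q) − ¼ ln(1 − 2Q).
1 − 2P − Q = 0.717949, giving −½ ln(0.717949) = 0.165678.
1 − 2Q = 0.948718, giving −¼ ln(0.948718) = 0.013161.
d = 0.165678 + 0.013161 = 0.178839.

0.179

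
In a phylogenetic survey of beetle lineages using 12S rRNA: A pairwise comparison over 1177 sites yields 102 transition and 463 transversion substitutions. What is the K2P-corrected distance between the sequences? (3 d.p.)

P = 102/1177 ≈ 0.086661 and Q = 463/1177 ≈ 0.393373.
Under the Kimura two-parameter model, d = −½ ln(1 − 2P − Q) − ¼ ln(1 − 2Q).
1 − 2P − Q = 0.433305, giving −½ ln(0.433305) = 0.418157.
1 − 2Q = 0.213254, giving −¼ ln(0.213254) = 0.386318.
d = 0.418157 + 0.386318 = 0.804475.

0.804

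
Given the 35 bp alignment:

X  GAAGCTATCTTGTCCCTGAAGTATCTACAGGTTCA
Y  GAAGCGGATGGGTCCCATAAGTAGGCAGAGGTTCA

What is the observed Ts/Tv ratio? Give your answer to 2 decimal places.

Transitions are A↔G and C↔T; transversions are all other mismatches.
Transitions: 3. Transversions: 9.
R = 3/9 = 0.333333… ≈ 0.33 (to 2 d.p.).

0.33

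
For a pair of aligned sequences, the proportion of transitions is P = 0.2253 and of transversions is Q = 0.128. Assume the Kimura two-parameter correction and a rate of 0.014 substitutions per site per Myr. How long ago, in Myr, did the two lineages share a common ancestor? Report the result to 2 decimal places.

18.07

Under the Kimura two-parameter model, d = −½ ln(1 − 2P − Q) − ¼ ln(1 − 2Q).
1 − 2P − Q = 0.4214, giving −½ ln(0.4214) = 0.432086.
1 − 2Q = 0.744, giving −¼ ln(0.744) = 0.073929.
d = 0.432086 + 0.073929 = 0.506015.
Under a molecular clock d = 2μt, so t = d/(2μ) = 0.506015 / (2 × 0.014) = 18.07 Myr.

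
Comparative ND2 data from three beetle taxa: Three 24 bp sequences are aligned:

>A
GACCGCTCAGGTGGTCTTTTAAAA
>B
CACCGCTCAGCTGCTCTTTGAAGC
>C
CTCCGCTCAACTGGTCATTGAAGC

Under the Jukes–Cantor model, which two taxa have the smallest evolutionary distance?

A–B: 6/24 differ, p = 0.250, d = 0.304.
A–C: 8/24 differ, p = 0.333, d = 0.441.
B–C: 4/24 differ, p = 0.167, d = 0.188.
The smallest distance is between B and C.

B and C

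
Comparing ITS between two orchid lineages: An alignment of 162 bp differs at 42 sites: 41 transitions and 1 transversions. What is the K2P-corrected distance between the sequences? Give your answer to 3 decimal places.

0.362

P = 41/162 ≈ 0.253086 and Q = 1/162 ≈ 0.006173.
Under the Kimura two-parameter model, d = −½ ln(1 − 2P − Q) − ¼ ln(1 − 2Q).
1 − 2P − Q = 0.487655, giving −½ ln(0.487655) = 0.359074.
1 − 2Q = 0.987654, giving −¼ ln(0.987654) = 0.003106.
d = 0.359074 + 0.003106 = 0.362180.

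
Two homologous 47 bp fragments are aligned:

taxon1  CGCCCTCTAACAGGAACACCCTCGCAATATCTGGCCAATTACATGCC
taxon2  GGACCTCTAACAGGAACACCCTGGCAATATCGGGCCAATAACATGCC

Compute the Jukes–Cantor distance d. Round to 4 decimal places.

0.1147

The sequences differ at 5 of 47 sites (1, 3, 23, 32, 40), so p = 5/47 ≈ 0.106383.
d = −(3/4) ln(1 − 4p/3) = −0.75 ln(1 − 0.141844) = −0.75 ln(0.858156)
  = −0.75 × (-0.152969) = 0.114727 substitutions/site.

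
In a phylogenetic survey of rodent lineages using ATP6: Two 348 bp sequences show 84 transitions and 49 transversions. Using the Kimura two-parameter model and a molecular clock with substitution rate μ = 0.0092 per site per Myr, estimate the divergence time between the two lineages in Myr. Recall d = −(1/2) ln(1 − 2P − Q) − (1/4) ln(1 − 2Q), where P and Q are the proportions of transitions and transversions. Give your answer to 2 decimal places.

P = 84/348 ≈ 0.241379 and Q = 49/348 ≈ 0.140805.
Under the Kimura two-parameter model, d = −½ ln(1 − 2P − Q) − ¼ ln(1 − 2Q).
1 − 2P − Q = 0.376437, giving −½ ln(0.376437) = 0.488502.
1 − 2Q = 0.71839, giving −¼ ln(0.71839) = 0.082686.
d = 0.488502 + 0.082686 = 0.571188.
Under a molecular clock d = 2μt, so t = d/(2μ) = 0.571188 / (2 × 0.0092) = 31.04 Myr.

31.04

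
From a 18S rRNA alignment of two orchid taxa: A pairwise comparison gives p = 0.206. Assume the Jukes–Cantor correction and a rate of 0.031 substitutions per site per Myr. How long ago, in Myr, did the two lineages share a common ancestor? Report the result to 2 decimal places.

3.88

d = −(3/4) ln(1 − 4p/3) = −0.75 ln(1 − 0.274667) = −0.75 ln(0.725333)
  = −0.75 × (-0.321124) = 0.240843 substitutions/site.
Under a molecular clock d = 2μt, so t = d/(2μ) = 0.240843 / (2 × 0.031) = 3.88 Myr.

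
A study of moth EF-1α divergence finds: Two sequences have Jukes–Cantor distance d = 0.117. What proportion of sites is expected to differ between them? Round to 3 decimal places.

p = (3/4)(1 − e^(−4d/3)) = 0.75 × (1 − e^(-0.156)) = 0.75 × (1 − 0.855559) = 0.108331.

0.108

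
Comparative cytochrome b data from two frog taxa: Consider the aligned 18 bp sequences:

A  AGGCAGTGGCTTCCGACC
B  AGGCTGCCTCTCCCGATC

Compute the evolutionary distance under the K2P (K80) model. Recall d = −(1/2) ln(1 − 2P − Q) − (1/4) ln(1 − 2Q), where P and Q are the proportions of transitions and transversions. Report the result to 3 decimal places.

0.448

Of 18 sites, 3 differences are transitions and 3 are transversions, so P = 3/18 ≈ 0.166667 and Q = 3/18 ≈ 0.166667.
Under the Kimura two-parameter model, d = −½ ln(1 − 2P − Q) − ¼ ln(1 − 2Q).
1 − 2P − Q = 0.499999, giving −½ ln(0.499999) = 0.346575.
1 − 2Q = 0.666666, giving −¼ ln(0.666666) = 0.101367.
d = 0.346575 + 0.101367 = 0.447942.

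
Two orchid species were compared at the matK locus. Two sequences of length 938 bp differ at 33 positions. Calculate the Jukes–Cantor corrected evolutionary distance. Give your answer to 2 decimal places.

p = 33/938 ≈ 0.035181.
d = −(3/4) ln(1 − 4p/3) = −0.75 ln(1 − 0.046908) = −0.75 ln(0.953092)
  = −0.75 × (-0.048044) = 0.036033 substitutions/site.

0.04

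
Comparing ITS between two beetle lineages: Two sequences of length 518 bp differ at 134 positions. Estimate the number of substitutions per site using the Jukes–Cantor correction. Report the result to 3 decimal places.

0.317

p = 134/518 ≈ 0.258687.
d = −(3/4) ln(1 − 4p/3) = −0.75 ln(1 − 0.344916) = −0.75 ln(0.655084)
  = −0.75 × (-0.422992) = 0.317244 substitutions/site.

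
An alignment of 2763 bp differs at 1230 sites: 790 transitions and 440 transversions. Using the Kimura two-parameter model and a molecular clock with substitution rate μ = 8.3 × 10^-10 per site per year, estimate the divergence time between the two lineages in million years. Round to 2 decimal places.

P = 790/2763 ≈ 0.285921 and Q = 440/2763 ≈ 0.159247.
Under the Kimura two-parameter model, d = −½ ln(1 − 2P − Q) − ¼ ln(1 − 2Q).
1 − 2P − Q = 0.268911, giving −½ ln(0.268911) = 0.656687.
1 − 2Q = 0.681506, giving −¼ ln(0.681506) = 0.095863.
d = 0.656687 + 0.095863 = 0.752550.
Under a molecular clock d = 2μt, so t = d/(2μ) = 0.752550 / (2 × 8.3 × 10^-10) = 453.34 million years.

453.34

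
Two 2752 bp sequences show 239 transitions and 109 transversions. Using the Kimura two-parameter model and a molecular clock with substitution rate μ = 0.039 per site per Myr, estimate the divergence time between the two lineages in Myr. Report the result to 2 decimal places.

1.80

P = 239/2752 ≈ 0.086846 and Q = 109/2752 ≈ 0.039608.
Under the Kimura two-parameter model, d = −½ ln(1 − 2P − Q) − ¼ ln(1 − 2Q).
1 − 2P − Q = 0.7867, giving −½ ln(0.7867) = 0.119954.
1 − 2Q = 0.920784, giving −¼ ln(0.920784) = 0.020632.
d = 0.119954 + 0.020632 = 0.140586.
Under a molecular clock d = 2μt, so t = d/(2μ) = 0.140586 / (2 × 0.039) = 1.80 Myr.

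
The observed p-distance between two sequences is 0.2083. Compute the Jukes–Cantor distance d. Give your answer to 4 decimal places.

0.2440

d = −(3/4) ln(1 − 4p/3) = −0.75 ln(1 − 0.277733) = −0.75 ln(0.722267)
  = −0.75 × (-0.325360) = 0.244020 substitutions/site.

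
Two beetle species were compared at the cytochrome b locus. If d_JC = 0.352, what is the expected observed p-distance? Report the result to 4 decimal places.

p = (3/4)(1 − e^(−4d/3)) = 0.75 × (1 − e^(-0.469333)) = 0.75 × (1 − 0.625419) = 0.280936.

0.2809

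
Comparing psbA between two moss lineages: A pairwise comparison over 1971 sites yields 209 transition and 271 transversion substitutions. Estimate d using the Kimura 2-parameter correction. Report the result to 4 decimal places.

P = 209/1971 ≈ 0.106038 and Q = 271/1971 ≈ 0.137494.
Under the Kimura two-parameter model, d = −½ ln(1 − 2P − Q) − ¼ ln(1 − 2Q).
1 − 2P − Q = 0.65043, giving −½ ln(0.65043) = 0.215061.
1 − 2Q = 0.725012, giving −¼ ln(0.725012) = 0.080392.
d = 0.215061 + 0.080392 = 0.295453.

0.2955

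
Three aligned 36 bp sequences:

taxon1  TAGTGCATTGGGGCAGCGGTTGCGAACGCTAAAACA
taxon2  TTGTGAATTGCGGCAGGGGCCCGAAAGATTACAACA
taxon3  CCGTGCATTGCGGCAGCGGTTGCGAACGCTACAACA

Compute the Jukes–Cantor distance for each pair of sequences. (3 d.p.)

d(taxon1,taxon2) = 0.493, d(taxon1,taxon3) = 0.120, d(taxon2,taxon3) = 0.441

taxon1–taxon2: 13/36 sites differ → p ≈ 0.361111, d = −0.75 ln(1 − 0.481481) = 0.492584 ≈ 0.493.
taxon1–taxon3: 4/36 sites differ → p ≈ 0.111111, d = −0.75 ln(1 − 0.148148) = 0.120257 ≈ 0.120.
taxon2–taxon3: 12/36 sites differ → p ≈ 0.333333, d = −0.75 ln(1 − 0.444444) = 0.440839 ≈ 0.441.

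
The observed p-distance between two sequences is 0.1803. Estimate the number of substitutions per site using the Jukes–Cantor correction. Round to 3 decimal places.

0.206

d = −(3/4) ln(1 − 4p/3) = −0.75 ln(1 − 0.2404) = −0.75 ln(0.7596)
  = −0.75 × (-0.274963) = 0.206222 substitutions/site.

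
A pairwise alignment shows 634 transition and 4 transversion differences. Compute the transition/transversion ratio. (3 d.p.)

158.500

R = 634/4 = 158.500.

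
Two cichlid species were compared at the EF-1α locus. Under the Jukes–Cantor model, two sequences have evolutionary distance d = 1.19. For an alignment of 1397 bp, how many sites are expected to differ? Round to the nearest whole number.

Invert JC69: p = (3/4)(1 − e^(−4d/3)) = 0.75 × (1 − e^(-1.586667)) = 0.75 × (1 − 0.204606) = 0.596546.
Expected differing sites = pL ≈ 0.596546 × 1397 = 833.374762 ≈ 833.

833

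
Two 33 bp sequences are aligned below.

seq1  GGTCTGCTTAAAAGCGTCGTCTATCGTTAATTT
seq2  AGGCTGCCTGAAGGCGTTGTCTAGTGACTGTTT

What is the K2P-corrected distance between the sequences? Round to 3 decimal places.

Of 33 sites, 8 differences are transitions and 4 are transversions, so P = 8/33 ≈ 0.242424 and Q = 4/33 ≈ 0.121212.
Under the Kimura two-parameter model, d = −½ ln(1 − 2P − Q) − ¼ ln(1 − 2Q).
1 − 2P − Q = 0.39394, giving −½ ln(0.39394) = 0.465778.
1 − 2Q = 0.757576, giving −¼ ln(0.757576) = 0.069408.
d = 0.465778 + 0.069408 = 0.535186.

0.535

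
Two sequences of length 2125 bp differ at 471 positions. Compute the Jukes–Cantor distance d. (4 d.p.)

0.2627

p = 471/2125 ≈ 0.221647.
d = −(3/4) ln(1 − 4p/3) = −0.75 ln(1 − 0.295529) = −0.75 ln(0.704471)
  = −0.75 × (-0.350308) = 0.262731 substitutions/site.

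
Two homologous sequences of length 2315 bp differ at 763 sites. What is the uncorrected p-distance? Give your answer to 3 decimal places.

p = 763/2315 = 0.329589… ≈ 0.330 (to 3 d.p.).

0.330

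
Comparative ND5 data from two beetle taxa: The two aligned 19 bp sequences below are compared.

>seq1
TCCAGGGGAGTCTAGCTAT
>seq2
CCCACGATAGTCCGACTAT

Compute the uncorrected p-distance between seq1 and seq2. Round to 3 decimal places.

0.368

The sequences differ at 7 of 19 positions (sites 1, 5, 7, 8, 13, 14, 15).
p = 7/19 = 0.368421… ≈ 0.368 (to 3 d.p.).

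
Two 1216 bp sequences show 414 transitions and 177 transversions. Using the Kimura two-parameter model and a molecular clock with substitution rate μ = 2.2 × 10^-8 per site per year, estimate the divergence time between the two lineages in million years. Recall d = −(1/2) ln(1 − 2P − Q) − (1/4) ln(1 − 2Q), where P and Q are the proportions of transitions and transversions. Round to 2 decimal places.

21.86

P = 414/1216 ≈ 0.340461 and Q = 177/1216 ≈ 0.145559.
Under the Kimura two-parameter model, d = −½ ln(1 − 2P − Q) − ¼ ln(1 − 2Q).
1 − 2P − Q = 0.173519, giving −½ ln(0.173519) = 0.875734.
1 − 2Q = 0.708882, giving −¼ ln(0.708882) = 0.086017.
d = 0.875734 + 0.086017 = 0.961751.
Under a molecular clock d = 2μt, so t = d/(2μ) = 0.961751 / (2 × 2.2 × 10^-8) = 21.86 million years.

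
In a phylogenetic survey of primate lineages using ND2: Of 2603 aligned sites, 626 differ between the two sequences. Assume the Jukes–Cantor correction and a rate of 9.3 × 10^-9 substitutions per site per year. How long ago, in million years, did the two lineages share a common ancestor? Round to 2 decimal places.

15.59

p = 626/2603 ≈ 0.240492.
d = −(3/4) ln(1 − 4p/3) = −0.75 ln(1 − 0.320656) = −0.75 ln(0.679344)
  = −0.75 × (-0.386628) = 0.289971 substitutions/site.
Under a molecular clock d = 2μt, so t = d/(2μ) = 0.289971 / (2 × 9.3 × 10^-9) = 15.59 million years.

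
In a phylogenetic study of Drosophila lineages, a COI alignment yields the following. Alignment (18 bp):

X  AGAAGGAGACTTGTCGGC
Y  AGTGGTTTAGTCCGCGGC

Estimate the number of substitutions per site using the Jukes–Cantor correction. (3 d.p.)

The sequences differ at 9 of 18 sites (3, 4, 6, 7, 8, 10, 12, 13, 14), so p = 9/18 = 0.5.
d = −(3/4) ln(1 − 4p/3) = −0.75 ln(1 − 0.666667) = −0.75 ln(0.333333)
  = −0.75 × (-1.098613) = 0.823960 substitutions/site.

0.824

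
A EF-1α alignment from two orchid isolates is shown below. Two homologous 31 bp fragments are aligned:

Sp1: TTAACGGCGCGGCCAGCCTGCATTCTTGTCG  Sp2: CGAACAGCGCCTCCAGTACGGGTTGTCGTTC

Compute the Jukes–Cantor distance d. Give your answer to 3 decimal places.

0.691

The sequences differ at 14 of 31 sites, so p = 14/31 ≈ 0.451613.
d = −(3/4) ln(1 − 4p/3) = −0.75 ln(1 − 0.602151) = −0.75 ln(0.397849)
  = −0.75 × (-0.921683) = 0.691262 substitutions/site.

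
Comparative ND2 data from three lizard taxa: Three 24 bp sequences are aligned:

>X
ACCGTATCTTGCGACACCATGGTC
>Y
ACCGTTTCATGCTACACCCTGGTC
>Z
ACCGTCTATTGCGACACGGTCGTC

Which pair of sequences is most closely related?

X–Y: 4/24 differ, p = 0.167, d = 0.188.
X–Z: 5/24 differ, p = 0.208, d = 0.244.
Y–Z: 7/24 differ, p = 0.292, d = 0.369.
The smallest distance is between X and Y.

X and Y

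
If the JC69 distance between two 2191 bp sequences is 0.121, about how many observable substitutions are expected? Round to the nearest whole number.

245

Invert JC69: p = (3/4)(1 − e^(−4d/3)) = 0.75 × (1 − e^(-0.161333)) = 0.75 × (1 − 0.851009) = 0.111743.
Expected differing sites = pL ≈ 0.111743 × 2191 = 244.828913 ≈ 245.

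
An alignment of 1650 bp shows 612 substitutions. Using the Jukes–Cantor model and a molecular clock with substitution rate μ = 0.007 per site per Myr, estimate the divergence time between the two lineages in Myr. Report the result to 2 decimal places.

36.55

p = 612/1650 ≈ 0.370909.
d = −(3/4) ln(1 − 4p/3) = −0.75 ln(1 − 0.494545) = −0.75 ln(0.505455)
  = −0.75 × (-0.682296) = 0.511722 substitutions/site.
Under a molecular clock d = 2μt, so t = d/(2μ) = 0.511722 / (2 × 0.007) = 36.55 Myr.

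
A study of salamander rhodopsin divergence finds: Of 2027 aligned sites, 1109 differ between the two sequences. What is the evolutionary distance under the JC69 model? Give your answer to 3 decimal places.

p = 1109/2027 ≈ 0.547114.
d = −(3/4) ln(1 − 4p/3) = −0.75 ln(1 − 0.729485) = −0.75 ln(0.270515)
  = −0.75 × (-1.307428) = 0.980571 substitutions/site.

0.981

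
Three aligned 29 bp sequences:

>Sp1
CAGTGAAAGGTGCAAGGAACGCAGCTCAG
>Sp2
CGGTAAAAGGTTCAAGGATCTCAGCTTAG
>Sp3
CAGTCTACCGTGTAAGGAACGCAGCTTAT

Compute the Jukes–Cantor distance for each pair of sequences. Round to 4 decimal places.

d(Sp1,Sp2) = 0.2421, d(Sp1,Sp3) = 0.2913, d(Sp2,Sp3) = 0.4618

Sp1–Sp2: 6/29 sites differ → p ≈ 0.206897, d = −0.75 ln(1 − 0.275863) = 0.242081 ≈ 0.2421.
Sp1–Sp3: 7/29 sites differ → p ≈ 0.241379, d = −0.75 ln(1 − 0.321839) = 0.291278 ≈ 0.2913.
Sp2–Sp3: 10/29 sites differ → p ≈ 0.344828, d = −0.75 ln(1 − 0.459771) = 0.461822 ≈ 0.4618.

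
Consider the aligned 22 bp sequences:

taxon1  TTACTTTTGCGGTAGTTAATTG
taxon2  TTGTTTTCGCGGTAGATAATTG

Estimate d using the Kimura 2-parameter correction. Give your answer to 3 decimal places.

Of 22 sites, 3 differences are transitions and 1 are transversions, so P = 3/22 ≈ 0.136364 and Q = 1/22 ≈ 0.045455.
Under the Kimura two-parameter model, d = −½ ln(1 − 2P − Q) − ¼ ln(1 − 2Q).
1 − 2P − Q = 0.681817, giving −½ ln(0.681817) = 0.191497.
1 − 2Q = 0.90909, giving −¼ ln(0.90909) = 0.023828.
d = 0.191497 + 0.023828 = 0.215325.

0.215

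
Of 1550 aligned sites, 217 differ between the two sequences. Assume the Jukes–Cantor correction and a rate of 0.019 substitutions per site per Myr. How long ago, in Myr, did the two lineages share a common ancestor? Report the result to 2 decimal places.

p = 217/1550 = 0.14.
d = −(3/4) ln(1 − 4p/3) = −0.75 ln(1 − 0.186667) = −0.75 ln(0.813333)
  = −0.75 × (-0.206615) = 0.154961 substitutions/site.
Under a molecular clock d = 2μt, so t = d/(2μ) = 0.154961 / (2 × 0.019) = 4.08 Myr.

4.08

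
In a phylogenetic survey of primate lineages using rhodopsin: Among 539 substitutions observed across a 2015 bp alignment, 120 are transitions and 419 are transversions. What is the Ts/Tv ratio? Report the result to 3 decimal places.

R = 120/419 = 0.286396… ≈ 0.286 (to 3 d.p.).

0.286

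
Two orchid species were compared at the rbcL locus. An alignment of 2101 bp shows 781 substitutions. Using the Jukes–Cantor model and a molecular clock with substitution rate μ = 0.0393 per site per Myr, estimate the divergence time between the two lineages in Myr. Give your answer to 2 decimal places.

p = 781/2101 ≈ 0.371728.
d = −(3/4) ln(1 − 4p/3) = −0.75 ln(1 − 0.495637) = −0.75 ln(0.504363)
  = −0.75 × (-0.684459) = 0.513344 substitutions/site.
Under a molecular clock d = 2μt, so t = d/(2μ) = 0.513344 / (2 × 0.0393) = 6.53 Myr.

6.53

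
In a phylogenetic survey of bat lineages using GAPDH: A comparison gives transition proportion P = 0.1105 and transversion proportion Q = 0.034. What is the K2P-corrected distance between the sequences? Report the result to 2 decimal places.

0.16

Under the Kimura two-parameter model, d = −½ ln(1 − 2P − Q) − ¼ ln(1 − 2Q).
1 − 2P − Q = 0.745, giving −½ ln(0.745) = 0.147186.
1 − 2Q = 0.932, giving −¼ ln(0.932) = 0.017606.
d = 0.147186 + 0.017606 = 0.164792.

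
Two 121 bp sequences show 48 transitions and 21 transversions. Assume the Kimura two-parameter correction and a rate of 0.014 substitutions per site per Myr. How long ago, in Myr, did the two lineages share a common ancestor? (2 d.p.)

64.69

P = 48/121 ≈ 0.396694 and Q = 21/121 ≈ 0.173554.
Under the Kimura two-parameter model, d = −½ ln(1 − 2P − Q) − ¼ ln(1 − 2Q).
1 − 2P − Q = 0.033058, giving −½ ln(0.033058) = 1.704746.
1 − 2Q = 0.652892, giving −¼ ln(0.652892) = 0.106586.
d = 1.704746 + 0.106586 = 1.811332.
Under a molecular clock d = 2μt, so t = d/(2μ) = 1.811332 / (2 × 0.014) = 64.69 Myr.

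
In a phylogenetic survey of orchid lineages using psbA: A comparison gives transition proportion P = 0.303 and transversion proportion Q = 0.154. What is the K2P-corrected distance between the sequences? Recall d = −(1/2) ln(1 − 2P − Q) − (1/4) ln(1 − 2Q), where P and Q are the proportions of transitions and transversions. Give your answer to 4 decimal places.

Under the Kimura two-parameter model, d = −½ ln(1 − 2P − Q) − ¼ ln(1 − 2Q).
1 − 2P − Q = 0.24, giving −½ ln(0.24) = 0.713558.
1 − 2Q = 0.692, giving −¼ ln(0.692) = 0.092042.
d = 0.713558 + 0.092042 = 0.805600.

0.8056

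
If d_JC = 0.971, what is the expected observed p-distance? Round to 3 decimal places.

p = (3/4)(1 − e^(−4d/3)) = 0.75 × (1 − e^(-1.294667)) = 0.75 × (1 − 0.273989) = 0.544508.

0.545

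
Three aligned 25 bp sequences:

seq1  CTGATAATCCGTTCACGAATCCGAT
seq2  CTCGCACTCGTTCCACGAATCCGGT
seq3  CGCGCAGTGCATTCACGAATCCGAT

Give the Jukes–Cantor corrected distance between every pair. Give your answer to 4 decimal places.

seq1–seq2: 8/25 sites differ → p = 0.32, d = −0.75 ln(1 − 0.426667) = 0.417216 ≈ 0.4172.
seq1–seq3: 7/25 sites differ → p = 0.28, d = −0.75 ln(1 − 0.373333) = 0.350505 ≈ 0.3505.
seq2–seq3: 7/25 sites differ → p = 0.28, d = −0.75 ln(1 − 0.373333) = 0.350505 ≈ 0.3505.

d(seq1,seq2) = 0.4172, d(seq1,seq3) = 0.3505, d(seq2,seq3) = 0.3505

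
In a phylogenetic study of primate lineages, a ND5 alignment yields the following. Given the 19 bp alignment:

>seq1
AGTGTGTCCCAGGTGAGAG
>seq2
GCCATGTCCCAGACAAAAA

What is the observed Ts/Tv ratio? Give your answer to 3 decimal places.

Transitions are A↔G and C↔T; transversions are all other mismatches.
Transitions: 8. Transversions: 1.
R = 8/1 = 8.000.

8.000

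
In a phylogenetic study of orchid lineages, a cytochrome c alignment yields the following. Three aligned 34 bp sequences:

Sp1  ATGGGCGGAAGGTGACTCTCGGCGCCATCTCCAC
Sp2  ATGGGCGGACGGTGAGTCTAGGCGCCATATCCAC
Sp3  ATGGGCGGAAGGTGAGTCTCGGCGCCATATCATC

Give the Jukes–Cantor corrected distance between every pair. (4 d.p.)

d(Sp1,Sp2) = 0.1280, d(Sp1,Sp3) = 0.1280, d(Sp2,Sp3) = 0.1280

Sp1–Sp2: 4/34 sites differ → p ≈ 0.117647, d = −0.75 ln(1 − 0.156863) = 0.127969 ≈ 0.1280.
Sp1–Sp3: 4/34 sites differ → p ≈ 0.117647, d = −0.75 ln(1 − 0.156863) = 0.127969 ≈ 0.1280.
Sp2–Sp3: 4/34 sites differ → p ≈ 0.117647, d = −0.75 ln(1 − 0.156863) = 0.127969 ≈ 0.1280.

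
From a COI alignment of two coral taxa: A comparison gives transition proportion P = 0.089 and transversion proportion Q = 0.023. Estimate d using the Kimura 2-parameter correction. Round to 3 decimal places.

Under the Kimura two-parameter model, d = −½ ln(1 − 2P − Q) − ¼ ln(1 − 2Q).
1 − 2P − Q = 0.799, giving −½ ln(0.799) = 0.112197.
1 − 2Q = 0.954, giving −¼ ln(0.954) = 0.011773.
d = 0.112197 + 0.011773 = 0.123970.

0.124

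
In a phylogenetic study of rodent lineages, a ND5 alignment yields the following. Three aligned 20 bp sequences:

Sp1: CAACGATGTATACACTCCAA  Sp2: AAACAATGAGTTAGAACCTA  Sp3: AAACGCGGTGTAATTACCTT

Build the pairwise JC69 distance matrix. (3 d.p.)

Sp1–Sp2: 10/20 sites differ → p = 0.5, d = −0.75 ln(1 − 0.666667) = 0.823960 ≈ 0.824.
Sp1–Sp3: 10/20 sites differ → p = 0.5, d = −0.75 ln(1 − 0.666667) = 0.823960 ≈ 0.824.
Sp2–Sp3: 8/20 sites differ → p = 0.4, d = −0.75 ln(1 − 0.533333) = 0.571605 ≈ 0.572.

d(Sp1,Sp2) = 0.824, d(Sp1,Sp3) = 0.824, d(Sp2,Sp3) = 0.572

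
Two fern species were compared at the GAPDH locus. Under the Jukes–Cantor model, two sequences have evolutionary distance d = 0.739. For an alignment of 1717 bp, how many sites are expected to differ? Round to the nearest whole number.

807

Invert JC69: p = (3/4)(1 − e^(−4d/3)) = 0.75 × (1 − e^(-0.985333)) = 0.75 × (1 − 0.373315) = 0.470014.
Expected differing sites = pL ≈ 0.470014 × 1717 = 807.014038 ≈ 807.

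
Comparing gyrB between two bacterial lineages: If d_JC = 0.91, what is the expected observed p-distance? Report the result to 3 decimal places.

0.527

p = (3/4)(1 − e^(−4d/3)) = 0.75 × (1 − e^(-1.213333)) = 0.75 × (1 − 0.297205) = 0.527096.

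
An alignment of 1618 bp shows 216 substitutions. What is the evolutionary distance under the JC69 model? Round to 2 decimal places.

0.15

p = 216/1618 ≈ 0.133498.
d = −(3/4) ln(1 − 4p/3) = −0.75 ln(1 − 0.177997) = −0.75 ln(0.822003)
  = −0.75 × (-0.196011) = 0.147008 substitutions/site.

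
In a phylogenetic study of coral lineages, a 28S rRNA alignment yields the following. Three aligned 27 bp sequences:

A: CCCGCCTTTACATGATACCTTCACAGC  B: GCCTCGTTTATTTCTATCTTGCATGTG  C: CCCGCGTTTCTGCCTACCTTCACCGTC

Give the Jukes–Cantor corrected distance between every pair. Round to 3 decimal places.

d(A,B) = 1.012, d(A,C) = 1.012, d(B,C) = 0.588

A–B: 15/27 sites differ → p ≈ 0.555556, d = −0.75 ln(1 − 0.740741) = 1.012446 ≈ 1.012.
A–C: 15/27 sites differ → p ≈ 0.555556, d = −0.75 ln(1 − 0.740741) = 1.012446 ≈ 1.012.
B–C: 11/27 sites differ → p ≈ 0.407407, d = −0.75 ln(1 − 0.543209) = 0.587647 ≈ 0.588.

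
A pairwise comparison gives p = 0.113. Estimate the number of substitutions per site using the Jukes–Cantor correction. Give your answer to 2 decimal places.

0.12

d = −(3/4) ln(1 − 4p/3) = −0.75 ln(1 − 0.150667) = −0.75 ln(0.849333)
  = −0.75 × (-0.163304) = 0.122478 substitutions/site.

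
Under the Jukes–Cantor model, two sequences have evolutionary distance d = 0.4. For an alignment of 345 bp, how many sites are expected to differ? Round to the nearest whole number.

Invert JC69: p = (3/4)(1 − e^(−4d/3)) = 0.75 × (1 − e^(-0.533333)) = 0.75 × (1 − 0.586646) = 0.310016.
Expected differing sites = pL ≈ 0.310016 × 345 = 106.95552 ≈ 107.

107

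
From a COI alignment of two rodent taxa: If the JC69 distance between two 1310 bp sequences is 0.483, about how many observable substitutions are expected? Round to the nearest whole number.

Invert JC69: p = (3/4)(1 − e^(−4d/3)) = 0.75 × (1 − e^(-0.644)) = 0.75 × (1 − 0.525187) = 0.356110.
Expected differing sites = pL ≈ 0.356110 × 1310 = 466.5041 ≈ 467.

467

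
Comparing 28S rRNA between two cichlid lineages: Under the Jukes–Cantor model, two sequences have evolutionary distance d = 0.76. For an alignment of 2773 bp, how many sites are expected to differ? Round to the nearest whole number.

Invert JC69: p = (3/4)(1 − e^(−4d/3)) = 0.75 × (1 − e^(-1.013333)) = 0.75 × (1 − 0.363007) = 0.477745.
Expected differing sites = pL ≈ 0.477745 × 2773 = 1324.786885 ≈ 1325.

1325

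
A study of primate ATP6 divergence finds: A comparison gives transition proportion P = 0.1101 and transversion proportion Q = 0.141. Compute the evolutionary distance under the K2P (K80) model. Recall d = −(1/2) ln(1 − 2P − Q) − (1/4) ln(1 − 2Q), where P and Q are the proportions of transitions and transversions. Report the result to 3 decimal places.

0.307

Under the Kimura two-parameter model, d = −½ ln(1 − 2P − Q) − ¼ ln(1 − 2Q).
1 − 2P − Q = 0.6388, giving −½ ln(0.6388) = 0.224082.
1 − 2Q = 0.718, giving −¼ ln(0.718) = 0.082821.
d = 0.224082 + 0.082821 = 0.306903.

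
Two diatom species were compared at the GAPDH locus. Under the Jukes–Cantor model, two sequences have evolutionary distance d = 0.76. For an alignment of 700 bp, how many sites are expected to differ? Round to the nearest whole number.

334

Invert JC69: p = (3/4)(1 − e^(−4d/3)) = 0.75 × (1 − e^(-1.013333)) = 0.75 × (1 − 0.363007) = 0.477745.
Expected differing sites = pL ≈ 0.477745 × 700 = 334.4215 ≈ 334.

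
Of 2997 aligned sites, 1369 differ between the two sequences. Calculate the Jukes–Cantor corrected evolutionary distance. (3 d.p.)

p = 1369/2997 ≈ 0.45679.
d = −(3/4) ln(1 − 4p/3) = −0.75 ln(1 − 0.609053) = −0.75 ln(0.390947)
  = −0.75 × (-0.939183) = 0.704387 substitutions/site.

0.704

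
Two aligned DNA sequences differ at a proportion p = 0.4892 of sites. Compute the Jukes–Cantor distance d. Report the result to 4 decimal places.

0.7922

d = −(3/4) ln(1 − 4p/3) = −0.75 ln(1 − 0.652267) = −0.75 ln(0.347733)
  = −0.75 × (-1.056320) = 0.792240 substitutions/site.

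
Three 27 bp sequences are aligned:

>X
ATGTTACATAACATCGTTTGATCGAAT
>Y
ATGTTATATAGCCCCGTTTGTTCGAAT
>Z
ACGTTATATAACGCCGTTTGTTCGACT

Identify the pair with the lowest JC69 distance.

X–Y: 5/27 differ, p = 0.185, d = 0.213.
X–Z: 6/27 differ, p = 0.222, d = 0.264.
Y–Z: 4/27 differ, p = 0.148, d = 0.165.
The smallest distance is between Y and Z.

Y and Z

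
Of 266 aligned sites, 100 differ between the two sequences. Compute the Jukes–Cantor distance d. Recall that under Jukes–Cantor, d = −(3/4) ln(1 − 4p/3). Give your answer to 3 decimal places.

p = 100/266 ≈ 0.37594.
d = −(3/4) ln(1 − 4p/3) = −0.75 ln(1 − 0.501253) = −0.75 ln(0.498747)
  = −0.75 × (-0.695656) = 0.521742 substitutions/site.

0.522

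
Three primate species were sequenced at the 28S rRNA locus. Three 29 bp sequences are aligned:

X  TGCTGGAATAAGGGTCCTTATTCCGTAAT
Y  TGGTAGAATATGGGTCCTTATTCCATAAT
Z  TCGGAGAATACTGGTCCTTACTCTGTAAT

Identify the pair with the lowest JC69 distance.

X and Y

X–Y: 4/29 differ, p = 0.138, d = 0.152.
X–Z: 8/29 differ, p = 0.276, d = 0.344.
Y–Z: 7/29 differ, p = 0.241, d = 0.291.
The smallest distance is between X and Y.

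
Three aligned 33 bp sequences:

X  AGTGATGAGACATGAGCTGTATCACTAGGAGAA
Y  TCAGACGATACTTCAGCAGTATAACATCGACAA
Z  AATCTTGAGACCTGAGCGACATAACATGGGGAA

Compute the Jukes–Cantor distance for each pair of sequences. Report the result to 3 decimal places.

d(X,Y) = 0.559, d(X,Z) = 0.441, d(Y,Z) = 0.699

X–Y: 13/33 sites differ → p ≈ 0.393939, d = −0.75 ln(1 − 0.525252) = 0.558728 ≈ 0.559.
X–Z: 11/33 sites differ → p ≈ 0.333333, d = −0.75 ln(1 − 0.444444) = 0.440839 ≈ 0.441.
Y–Z: 15/33 sites differ → p ≈ 0.454545, d = −0.75 ln(1 − 0.60606) = 0.698667 ≈ 0.699.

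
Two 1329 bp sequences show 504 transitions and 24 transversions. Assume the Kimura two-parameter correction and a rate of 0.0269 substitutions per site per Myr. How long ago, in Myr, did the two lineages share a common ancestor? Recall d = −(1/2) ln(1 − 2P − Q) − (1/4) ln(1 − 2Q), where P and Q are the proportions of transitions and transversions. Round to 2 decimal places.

P = 504/1329 ≈ 0.379233 and Q = 24/1329 ≈ 0.018059.
Under the Kimura two-parameter model, d = −½ ln(1 − 2P − Q) − ¼ ln(1 − 2Q).
1 − 2P − Q = 0.223475, giving −½ ln(0.223475) = 0.749228.
1 − 2Q = 0.963882, giving −¼ ln(0.963882) = 0.009197.
d = 0.749228 + 0.009197 = 0.758425.
Under a molecular clock d = 2μt, so t = d/(2μ) = 0.758425 / (2 × 0.0269) = 14.10 Myr.

14.10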